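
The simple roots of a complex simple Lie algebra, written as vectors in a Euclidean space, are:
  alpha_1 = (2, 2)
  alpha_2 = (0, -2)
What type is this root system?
Compute the Cartan integers a_ij = 2(alpha_i, alpha_j)/(alpha_j, alpha_j); the resulting 2x2 Cartan matrix is
[[2, -2], [-1, 2]].
The roots have two lengths (squared-length ratio 2:1); the short ones are alpha_{2}. The associated Dynkin diagram is a chain of 2 nodes with a double edge at one end; the terminal node there is the unique short simple root (B_2), so the type is B_2 (the algebra so(5)).

type B_2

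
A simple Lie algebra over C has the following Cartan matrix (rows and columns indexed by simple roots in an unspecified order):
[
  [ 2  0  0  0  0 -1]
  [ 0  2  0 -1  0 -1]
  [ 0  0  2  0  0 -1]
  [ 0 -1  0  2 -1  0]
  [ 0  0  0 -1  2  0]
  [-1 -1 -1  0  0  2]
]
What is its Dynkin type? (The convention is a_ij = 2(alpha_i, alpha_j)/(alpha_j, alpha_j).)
The matrix has rank 6 with 2's on the diagonal. Reading the off-diagonal entries as Dynkin edges (a single edge where a_ij = a_ji = -1; a double or triple edge where a_ij * a_ji = 2 or 3), the diagram is a chain of 4 nodes with a fork of two nodes at one end (D_6). One simple-root ordering that puts it in standard form is (alpha_5, alpha_4, alpha_2, alpha_6, alpha_3, alpha_1). So the algebra is type D_6, i.e. so(12).

type D_6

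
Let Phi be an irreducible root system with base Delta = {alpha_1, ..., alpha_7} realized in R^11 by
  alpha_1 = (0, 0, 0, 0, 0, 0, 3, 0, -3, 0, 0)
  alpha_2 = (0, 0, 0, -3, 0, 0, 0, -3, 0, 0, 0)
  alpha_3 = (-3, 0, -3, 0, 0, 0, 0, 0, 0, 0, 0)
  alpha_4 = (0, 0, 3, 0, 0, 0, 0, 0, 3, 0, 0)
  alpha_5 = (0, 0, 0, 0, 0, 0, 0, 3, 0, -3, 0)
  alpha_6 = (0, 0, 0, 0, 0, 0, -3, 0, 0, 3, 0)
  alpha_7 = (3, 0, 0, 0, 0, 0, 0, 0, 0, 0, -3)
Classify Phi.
Compute the Cartan integers a_ij = 2(alpha_i, alpha_j)/(alpha_j, alpha_j); the resulting 7x7 Cartan matrix is
[[2, 0, 0, -1, 0, -1, 0], [0, 2, 0, 0, -1, 0, 0], [0, 0, 2, -1, 0, 0, -1], [-1, 0, -1, 2, 0, 0, 0], [0, -1, 0, 0, 2, -1, 0], [-1, 0, 0, 0, -1, 2, 0], [0, 0, -1, 0, 0, 0, 2]].
All simple roots have the same length, so the diagram is simply laced. The associated Dynkin diagram is a chain of 7 nodes with single edges (A_7), so the type is A_7 (the algebra sl(8)).

A_7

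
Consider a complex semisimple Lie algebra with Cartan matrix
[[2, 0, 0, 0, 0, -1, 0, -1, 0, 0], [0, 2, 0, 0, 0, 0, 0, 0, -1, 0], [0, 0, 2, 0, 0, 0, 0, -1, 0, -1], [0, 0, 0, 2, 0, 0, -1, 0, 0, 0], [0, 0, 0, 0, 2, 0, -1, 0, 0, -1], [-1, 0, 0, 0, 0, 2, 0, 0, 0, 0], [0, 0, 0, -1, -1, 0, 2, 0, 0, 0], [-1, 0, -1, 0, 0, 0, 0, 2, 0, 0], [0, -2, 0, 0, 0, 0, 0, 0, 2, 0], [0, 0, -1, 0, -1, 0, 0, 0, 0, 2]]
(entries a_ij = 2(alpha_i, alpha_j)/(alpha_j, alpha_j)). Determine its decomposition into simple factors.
The diagram associated to this matrix has two connected components: the simple roots {alpha_1, alpha_3, alpha_4, alpha_5, alpha_6, alpha_7, alpha_8, alpha_10} form a chain of 8 nodes with single edges (A_8), and {alpha_2, alpha_9} form a chain of 2 nodes with a double edge at one end; the terminal node there is the unique short simple root (B_2). A semisimple Lie algebra decomposes uniquely as the direct sum of simple ideals, one per connected component of its Dynkin diagram, so g ≅ A_8 ⊕ B_2 (dimension 80 + 10 = 90).

A_8 + B_2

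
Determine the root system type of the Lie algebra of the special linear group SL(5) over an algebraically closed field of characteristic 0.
This is sl(5), which has dimension 5^2 - 1 = 24 and rank 5 - 1 = 4 (a Cartan subalgebra is the diagonal traceless matrices). In the classification of classical Lie algebras, the special linear algebra sl(n+1) has type A_n; here n = 4, so the Dynkin diagram is a chain of 4 nodes with single edges (A_4). Hence the type is A_4.

A_4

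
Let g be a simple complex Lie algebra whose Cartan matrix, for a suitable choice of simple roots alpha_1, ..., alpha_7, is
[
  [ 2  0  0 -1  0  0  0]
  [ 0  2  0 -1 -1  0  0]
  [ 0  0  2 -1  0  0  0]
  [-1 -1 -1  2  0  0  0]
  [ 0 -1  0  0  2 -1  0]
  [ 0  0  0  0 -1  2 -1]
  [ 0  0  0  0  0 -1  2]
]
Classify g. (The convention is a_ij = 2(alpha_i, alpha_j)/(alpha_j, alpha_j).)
The matrix has rank 7 with 2's on the diagonal. Reading the off-diagonal entries as Dynkin edges (a single edge where a_ij = a_ji = -1; a double or triple edge where a_ij * a_ji = 2 or 3), the diagram is a chain of 5 nodes with a fork of two nodes at one end (D_7). One simple-root ordering that puts it in standard form is (alpha_7, alpha_6, alpha_5, alpha_2, alpha_4, alpha_3, alpha_1). So the algebra is type D_7, i.e. so(14).

D_7 (so(14))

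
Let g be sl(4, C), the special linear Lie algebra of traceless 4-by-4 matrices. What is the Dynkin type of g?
A_3

This is sl(4), which has dimension 4^2 - 1 = 15 and rank 4 - 1 = 3 (a Cartan subalgebra is the diagonal traceless matrices). In the classification of classical Lie algebras, the special linear algebra sl(n+1) has type A_n; here n = 3, so the Dynkin diagram is a chain of 3 nodes with single edges (A_3). Hence the type is A_3.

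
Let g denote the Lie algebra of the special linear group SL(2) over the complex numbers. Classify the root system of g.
A_1

This is sl(2), which has dimension 2^2 - 1 = 3 and rank 2 - 1 = 1 (a Cartan subalgebra is the diagonal traceless matrices). In the classification of classical Lie algebras, the special linear algebra sl(n+1) has type A_n; here n = 1, so the Dynkin diagram is a chain of 1 nodes with single edges (A_1). Hence the type is A_1.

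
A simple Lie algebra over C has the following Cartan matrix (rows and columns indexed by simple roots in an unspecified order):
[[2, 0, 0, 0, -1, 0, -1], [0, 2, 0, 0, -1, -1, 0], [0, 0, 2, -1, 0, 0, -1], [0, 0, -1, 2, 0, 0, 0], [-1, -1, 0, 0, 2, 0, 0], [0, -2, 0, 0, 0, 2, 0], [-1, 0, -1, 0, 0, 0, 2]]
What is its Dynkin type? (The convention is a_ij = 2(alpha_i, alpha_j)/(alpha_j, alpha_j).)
C_7

The matrix has rank 7 with 2's on the diagonal. Reading the off-diagonal entries as Dynkin edges (a single edge where a_ij = a_ji = -1; a double or triple edge where a_ij * a_ji = 2 or 3), the diagram is a chain of 7 nodes with a double edge at one end; the terminal node there is the unique long simple root (C_7). One simple-root ordering that puts it in standard form is (alpha_4, alpha_3, alpha_7, alpha_1, alpha_5, alpha_2, alpha_6). So the algebra is type C_7, i.e. sp(14).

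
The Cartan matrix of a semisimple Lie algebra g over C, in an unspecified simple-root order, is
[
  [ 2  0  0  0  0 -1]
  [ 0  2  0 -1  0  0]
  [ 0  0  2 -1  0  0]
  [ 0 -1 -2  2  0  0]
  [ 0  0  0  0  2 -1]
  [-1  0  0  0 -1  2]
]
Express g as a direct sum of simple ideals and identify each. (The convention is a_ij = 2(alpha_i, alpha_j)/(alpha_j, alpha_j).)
type A_3 + type B_3

The diagram associated to this matrix has two connected components: the simple roots {alpha_1, alpha_5, alpha_6} form a chain of 3 nodes with single edges (A_3), and {alpha_2, alpha_3, alpha_4} form a chain of 3 nodes with a double edge at one end; the terminal node there is the unique short simple root (B_3). A semisimple Lie algebra decomposes uniquely as the direct sum of simple ideals, one per connected component of its Dynkin diagram, so g ≅ A_3 ⊕ B_3 (dimension 15 + 21 = 36).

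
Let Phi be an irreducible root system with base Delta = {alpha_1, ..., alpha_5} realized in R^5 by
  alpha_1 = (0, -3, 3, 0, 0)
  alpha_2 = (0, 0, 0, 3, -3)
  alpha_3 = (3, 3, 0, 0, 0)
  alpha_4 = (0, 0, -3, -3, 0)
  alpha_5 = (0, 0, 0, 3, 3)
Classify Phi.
Compute the Cartan integers a_ij = 2(alpha_i, alpha_j)/(alpha_j, alpha_j); the resulting 5x5 Cartan matrix is
[[2, 0, -1, -1, 0], [0, 2, 0, -1, 0], [-1, 0, 2, 0, 0], [-1, -1, 0, 2, -1], [0, 0, 0, -1, 2]].
All simple roots have the same length, so the diagram is simply laced. The associated Dynkin diagram is a chain of 3 nodes with a fork of two nodes at one end (D_5), so the type is D_5 (the algebra so(10)).

D5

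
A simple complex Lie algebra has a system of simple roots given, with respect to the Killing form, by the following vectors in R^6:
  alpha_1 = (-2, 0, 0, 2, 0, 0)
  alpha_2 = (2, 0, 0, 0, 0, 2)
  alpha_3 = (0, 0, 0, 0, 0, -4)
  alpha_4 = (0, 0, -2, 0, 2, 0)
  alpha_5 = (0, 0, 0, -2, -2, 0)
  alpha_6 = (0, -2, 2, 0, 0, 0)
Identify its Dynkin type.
C_6 (sp(12))

Compute the Cartan integers a_ij = 2(alpha_i, alpha_j)/(alpha_j, alpha_j); the resulting 6x6 Cartan matrix is
[[2, -1, 0, 0, -1, 0], [-1, 2, -1, 0, 0, 0], [0, -2, 2, 0, 0, 0], [0, 0, 0, 2, -1, -1], [-1, 0, 0, -1, 2, 0], [0, 0, 0, -1, 0, 2]].
The roots have two lengths (squared-length ratio 2:1); the short ones are alpha_{1,2,4,5,6}. The associated Dynkin diagram is a chain of 6 nodes with a double edge at one end; the terminal node there is the unique long simple root (C_6), so the type is C_6 (the algebra sp(12)).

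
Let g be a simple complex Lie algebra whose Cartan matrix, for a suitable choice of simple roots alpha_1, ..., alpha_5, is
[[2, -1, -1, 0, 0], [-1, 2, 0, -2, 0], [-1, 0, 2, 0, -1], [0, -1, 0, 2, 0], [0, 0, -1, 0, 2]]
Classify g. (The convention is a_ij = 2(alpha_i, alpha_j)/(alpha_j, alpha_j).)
B5

The matrix has rank 5 with 2's on the diagonal. Reading the off-diagonal entries as Dynkin edges (a single edge where a_ij = a_ji = -1; a double or triple edge where a_ij * a_ji = 2 or 3), the diagram is a chain of 5 nodes with a double edge at one end; the terminal node there is the unique short simple root (B_5). One simple-root ordering that puts it in standard form is (alpha_5, alpha_3, alpha_1, alpha_2, alpha_4). So the algebra is type B_5, i.e. so(11).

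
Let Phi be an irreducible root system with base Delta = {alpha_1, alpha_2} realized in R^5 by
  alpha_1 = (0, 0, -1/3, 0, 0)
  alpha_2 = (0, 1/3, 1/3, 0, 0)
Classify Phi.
Compute the Cartan integers a_ij = 2(alpha_i, alpha_j)/(alpha_j, alpha_j); the resulting 2x2 Cartan matrix is
[[2, -1], [-2, 2]].
The roots have two lengths (squared-length ratio 2:1); the short ones are alpha_{1}. The associated Dynkin diagram is a chain of 2 nodes with a double edge at one end; the terminal node there is the unique short simple root (B_2), so the type is B_2 (the algebra so(5)).

B_2 (so(5))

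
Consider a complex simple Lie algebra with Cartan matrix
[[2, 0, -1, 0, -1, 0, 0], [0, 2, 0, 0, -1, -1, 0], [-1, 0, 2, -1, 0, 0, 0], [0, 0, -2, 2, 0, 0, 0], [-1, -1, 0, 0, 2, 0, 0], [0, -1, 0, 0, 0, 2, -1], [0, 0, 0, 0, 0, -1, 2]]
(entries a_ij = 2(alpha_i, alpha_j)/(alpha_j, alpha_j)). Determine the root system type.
C7

The matrix has rank 7 with 2's on the diagonal. Reading the off-diagonal entries as Dynkin edges (a single edge where a_ij = a_ji = -1; a double or triple edge where a_ij * a_ji = 2 or 3), the diagram is a chain of 7 nodes with a double edge at one end; the terminal node there is the unique long simple root (C_7). One simple-root ordering that puts it in standard form is (alpha_7, alpha_6, alpha_2, alpha_5, alpha_1, alpha_3, alpha_4). So the algebra is type C_7, i.e. sp(14).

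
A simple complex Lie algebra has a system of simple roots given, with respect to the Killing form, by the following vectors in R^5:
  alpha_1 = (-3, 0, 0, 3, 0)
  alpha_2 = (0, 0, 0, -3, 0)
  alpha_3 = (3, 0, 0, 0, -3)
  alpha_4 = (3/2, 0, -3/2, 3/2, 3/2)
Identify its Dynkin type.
Compute the Cartan integers a_ij = 2(alpha_i, alpha_j)/(alpha_j, alpha_j); the resulting 4x4 Cartan matrix is
[[2, -2, -1, 0], [-1, 2, 0, -1], [-1, 0, 2, 0], [0, -1, 0, 2]].
The roots have two lengths (squared-length ratio 2:1); the short ones are alpha_{2,4}. The associated Dynkin diagram is a chain of 4 nodes with a double edge between the middle two (F_4), so the type is F_4.

type F_4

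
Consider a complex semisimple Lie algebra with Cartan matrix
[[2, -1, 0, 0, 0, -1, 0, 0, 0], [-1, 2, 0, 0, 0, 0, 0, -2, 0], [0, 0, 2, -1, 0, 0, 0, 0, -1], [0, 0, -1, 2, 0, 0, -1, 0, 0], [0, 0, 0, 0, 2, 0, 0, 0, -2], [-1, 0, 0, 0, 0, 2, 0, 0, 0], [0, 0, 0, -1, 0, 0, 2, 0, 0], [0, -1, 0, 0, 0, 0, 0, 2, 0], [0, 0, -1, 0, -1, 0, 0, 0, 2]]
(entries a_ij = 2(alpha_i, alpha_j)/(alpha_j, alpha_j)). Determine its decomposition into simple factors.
The diagram associated to this matrix has two connected components: the simple roots {alpha_1, alpha_2, alpha_6, alpha_8} form a chain of 4 nodes with a double edge at one end; the terminal node there is the unique short simple root (B_4), and {alpha_3, alpha_4, alpha_5, alpha_7, alpha_9} form a chain of 5 nodes with a double edge at one end; the terminal node there is the unique long simple root (C_5). A semisimple Lie algebra decomposes uniquely as the direct sum of simple ideals, one per connected component of its Dynkin diagram, so g ≅ B_4 ⊕ C_5 (dimension 36 + 55 = 91).

B_4 ⊕ C_5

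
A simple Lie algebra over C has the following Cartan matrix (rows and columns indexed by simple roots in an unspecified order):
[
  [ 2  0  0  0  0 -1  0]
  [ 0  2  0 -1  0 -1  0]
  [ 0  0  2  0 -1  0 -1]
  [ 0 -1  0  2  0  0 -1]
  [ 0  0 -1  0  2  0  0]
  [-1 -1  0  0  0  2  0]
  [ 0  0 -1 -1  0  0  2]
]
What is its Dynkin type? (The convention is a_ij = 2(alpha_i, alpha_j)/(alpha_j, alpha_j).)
type A_7

The matrix has rank 7 with 2's on the diagonal. Reading the off-diagonal entries as Dynkin edges (a single edge where a_ij = a_ji = -1; a double or triple edge where a_ij * a_ji = 2 or 3), the diagram is a chain of 7 nodes with single edges (A_7). One simple-root ordering that puts it in standard form is (alpha_5, alpha_3, alpha_7, alpha_4, alpha_2, alpha_6, alpha_1). So the algebra is type A_7, i.e. sl(8).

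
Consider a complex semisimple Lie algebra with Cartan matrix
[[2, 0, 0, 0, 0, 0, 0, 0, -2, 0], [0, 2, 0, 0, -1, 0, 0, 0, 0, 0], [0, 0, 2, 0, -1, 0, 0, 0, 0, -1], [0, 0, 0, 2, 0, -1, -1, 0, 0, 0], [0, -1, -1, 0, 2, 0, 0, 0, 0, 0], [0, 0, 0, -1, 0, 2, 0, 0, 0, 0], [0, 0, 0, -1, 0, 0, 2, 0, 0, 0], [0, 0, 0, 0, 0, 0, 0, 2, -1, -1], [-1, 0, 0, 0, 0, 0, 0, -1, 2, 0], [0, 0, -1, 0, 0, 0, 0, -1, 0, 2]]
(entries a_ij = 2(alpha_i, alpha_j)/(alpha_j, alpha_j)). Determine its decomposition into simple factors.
A3 ⊕ C7

The diagram associated to this matrix has two connected components: the simple roots {alpha_4, alpha_6, alpha_7} form a chain of 3 nodes with single edges (A_3), and {alpha_1, alpha_2, alpha_3, alpha_5, alpha_8, alpha_9, alpha_10} form a chain of 7 nodes with a double edge at one end; the terminal node there is the unique long simple root (C_7). A semisimple Lie algebra decomposes uniquely as the direct sum of simple ideals, one per connected component of its Dynkin diagram, so g ≅ A_3 ⊕ C_7 (dimension 15 + 105 = 120).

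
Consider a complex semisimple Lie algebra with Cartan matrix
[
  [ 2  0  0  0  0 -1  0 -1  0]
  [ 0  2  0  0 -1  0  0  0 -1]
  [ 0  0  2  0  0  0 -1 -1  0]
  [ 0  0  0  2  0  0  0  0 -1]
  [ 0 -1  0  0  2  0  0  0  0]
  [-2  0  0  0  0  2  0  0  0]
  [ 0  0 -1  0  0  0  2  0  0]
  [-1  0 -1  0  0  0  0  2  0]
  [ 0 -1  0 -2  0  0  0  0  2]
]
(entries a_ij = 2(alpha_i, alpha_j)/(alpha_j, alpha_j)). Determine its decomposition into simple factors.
B_4 ⊕ C_5

The diagram associated to this matrix has two connected components: the simple roots {alpha_2, alpha_4, alpha_5, alpha_9} form a chain of 4 nodes with a double edge at one end; the terminal node there is the unique short simple root (B_4), and {alpha_1, alpha_3, alpha_6, alpha_7, alpha_8} form a chain of 5 nodes with a double edge at one end; the terminal node there is the unique long simple root (C_5). A semisimple Lie algebra decomposes uniquely as the direct sum of simple ideals, one per connected component of its Dynkin diagram, so g ≅ B_4 ⊕ C_5 (dimension 36 + 55 = 91).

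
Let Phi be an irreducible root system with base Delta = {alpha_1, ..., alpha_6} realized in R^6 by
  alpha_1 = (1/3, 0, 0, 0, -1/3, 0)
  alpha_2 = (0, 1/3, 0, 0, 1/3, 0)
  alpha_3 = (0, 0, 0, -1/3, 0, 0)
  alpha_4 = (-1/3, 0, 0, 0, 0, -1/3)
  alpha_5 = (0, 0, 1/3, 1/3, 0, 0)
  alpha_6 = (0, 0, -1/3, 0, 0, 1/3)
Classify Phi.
Compute the Cartan integers a_ij = 2(alpha_i, alpha_j)/(alpha_j, alpha_j); the resulting 6x6 Cartan matrix is
[[2, -1, 0, -1, 0, 0], [-1, 2, 0, 0, 0, 0], [0, 0, 2, 0, -1, 0], [-1, 0, 0, 2, 0, -1], [0, 0, -2, 0, 2, -1], [0, 0, 0, -1, -1, 2]].
The roots have two lengths (squared-length ratio 2:1); the short ones are alpha_{3}. The associated Dynkin diagram is a chain of 6 nodes with a double edge at one end; the terminal node there is the unique short simple root (B_6), so the type is B_6 (the algebra so(13)).

B6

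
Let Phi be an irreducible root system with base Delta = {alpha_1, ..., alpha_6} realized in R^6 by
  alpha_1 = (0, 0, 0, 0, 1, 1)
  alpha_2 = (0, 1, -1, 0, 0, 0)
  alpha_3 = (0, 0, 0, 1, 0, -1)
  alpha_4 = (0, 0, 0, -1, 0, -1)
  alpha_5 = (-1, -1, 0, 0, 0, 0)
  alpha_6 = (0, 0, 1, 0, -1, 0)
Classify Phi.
Compute the Cartan integers a_ij = 2(alpha_i, alpha_j)/(alpha_j, alpha_j); the resulting 6x6 Cartan matrix is
[[2, 0, -1, -1, 0, -1], [0, 2, 0, 0, -1, -1], [-1, 0, 2, 0, 0, 0], [-1, 0, 0, 2, 0, 0], [0, -1, 0, 0, 2, 0], [-1, -1, 0, 0, 0, 2]].
All simple roots have the same length, so the diagram is simply laced. The associated Dynkin diagram is a chain of 4 nodes with a fork of two nodes at one end (D_6), so the type is D_6 (the algebra so(12)).

D6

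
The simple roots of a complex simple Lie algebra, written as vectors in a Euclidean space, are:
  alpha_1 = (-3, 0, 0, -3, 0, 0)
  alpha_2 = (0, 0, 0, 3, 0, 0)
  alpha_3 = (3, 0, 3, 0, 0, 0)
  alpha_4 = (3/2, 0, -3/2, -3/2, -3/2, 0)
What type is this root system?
Compute the Cartan integers a_ij = 2(alpha_i, alpha_j)/(alpha_j, alpha_j); the resulting 4x4 Cartan matrix is
[[2, -2, -1, 0], [-1, 2, 0, -1], [-1, 0, 2, 0], [0, -1, 0, 2]].
The roots have two lengths (squared-length ratio 2:1); the short ones are alpha_{2,4}. The associated Dynkin diagram is a chain of 4 nodes with a double edge between the middle two (F_4), so the type is F_4.

F4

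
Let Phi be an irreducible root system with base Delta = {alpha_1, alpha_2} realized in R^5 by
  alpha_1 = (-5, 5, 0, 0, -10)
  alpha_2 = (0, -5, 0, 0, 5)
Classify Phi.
G2

Compute the Cartan integers a_ij = 2(alpha_i, alpha_j)/(alpha_j, alpha_j); the resulting 2x2 Cartan matrix is
[[2, -3], [-1, 2]].
The roots have two lengths (squared-length ratio 3:1); the short ones are alpha_{2}. The associated Dynkin diagram is two nodes joined by a triple edge (G_2), so the type is G_2.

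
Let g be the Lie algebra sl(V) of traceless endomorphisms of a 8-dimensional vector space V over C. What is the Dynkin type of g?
This is sl(8), which has dimension 8^2 - 1 = 63 and rank 8 - 1 = 7 (a Cartan subalgebra is the diagonal traceless matrices). In the classification of classical Lie algebras, the special linear algebra sl(n+1) has type A_n; here n = 7, so the Dynkin diagram is a chain of 7 nodes with single edges (A_7). Hence the type is A_7.

type A_7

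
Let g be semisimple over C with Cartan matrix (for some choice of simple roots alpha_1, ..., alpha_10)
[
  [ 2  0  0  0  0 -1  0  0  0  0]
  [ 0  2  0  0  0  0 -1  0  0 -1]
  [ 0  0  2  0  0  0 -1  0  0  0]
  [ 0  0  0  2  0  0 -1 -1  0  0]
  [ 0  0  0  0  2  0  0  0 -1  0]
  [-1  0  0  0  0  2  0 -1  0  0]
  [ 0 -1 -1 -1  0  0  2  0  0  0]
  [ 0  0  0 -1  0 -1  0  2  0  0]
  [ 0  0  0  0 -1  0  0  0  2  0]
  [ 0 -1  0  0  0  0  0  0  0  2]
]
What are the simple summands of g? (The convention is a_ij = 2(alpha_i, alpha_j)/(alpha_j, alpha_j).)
The diagram associated to this matrix has two connected components: the simple roots {alpha_5, alpha_9} form a chain of 2 nodes with single edges (A_2), and {alpha_1, alpha_2, alpha_3, alpha_4, alpha_6, alpha_7, alpha_8, alpha_10} form a chain of 7 nodes with one extra node attached to the third node from one end (E_8). A semisimple Lie algebra decomposes uniquely as the direct sum of simple ideals, one per connected component of its Dynkin diagram, so g ≅ A_2 ⊕ E_8 (dimension 8 + 248 = 256).

type A_2 ⊕ type E_8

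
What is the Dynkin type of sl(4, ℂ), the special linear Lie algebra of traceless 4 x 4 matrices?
A_3 (sl(4))

This is sl(4), which has dimension 4^2 - 1 = 15 and rank 4 - 1 = 3 (a Cartan subalgebra is the diagonal traceless matrices). In the classification of classical Lie algebras, the special linear algebra sl(n+1) has type A_n; here n = 3, so the Dynkin diagram is a chain of 3 nodes with single edges (A_3). Hence the type is A_3.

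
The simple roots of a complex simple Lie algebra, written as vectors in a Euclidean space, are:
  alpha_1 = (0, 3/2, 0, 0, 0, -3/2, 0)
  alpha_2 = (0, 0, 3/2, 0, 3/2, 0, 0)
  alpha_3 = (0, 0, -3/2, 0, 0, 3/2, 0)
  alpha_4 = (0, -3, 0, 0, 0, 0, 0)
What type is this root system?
Compute the Cartan integers a_ij = 2(alpha_i, alpha_j)/(alpha_j, alpha_j); the resulting 4x4 Cartan matrix is
[[2, 0, -1, -1], [0, 2, -1, 0], [-1, -1, 2, 0], [-2, 0, 0, 2]].
The roots have two lengths (squared-length ratio 2:1); the short ones are alpha_{1,2,3}. The associated Dynkin diagram is a chain of 4 nodes with a double edge at one end; the terminal node there is the unique long simple root (C_4), so the type is C_4 (the algebra sp(8)).

C_4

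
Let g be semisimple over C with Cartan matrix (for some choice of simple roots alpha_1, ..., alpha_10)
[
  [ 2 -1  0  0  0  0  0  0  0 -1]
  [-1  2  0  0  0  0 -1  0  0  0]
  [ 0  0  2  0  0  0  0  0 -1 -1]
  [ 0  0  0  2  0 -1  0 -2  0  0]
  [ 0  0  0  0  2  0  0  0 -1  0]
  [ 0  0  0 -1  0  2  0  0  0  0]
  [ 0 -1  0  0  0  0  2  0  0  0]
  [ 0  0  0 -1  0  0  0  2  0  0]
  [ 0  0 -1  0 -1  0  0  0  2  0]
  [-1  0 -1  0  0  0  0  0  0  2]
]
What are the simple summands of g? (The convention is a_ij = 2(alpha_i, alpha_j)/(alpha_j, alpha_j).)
A7 ⊕ B3

The diagram associated to this matrix has two connected components: the simple roots {alpha_1, alpha_2, alpha_3, alpha_5, alpha_7, alpha_9, alpha_10} form a chain of 7 nodes with single edges (A_7), and {alpha_4, alpha_6, alpha_8} form a chain of 3 nodes with a double edge at one end; the terminal node there is the unique short simple root (B_3). A semisimple Lie algebra decomposes uniquely as the direct sum of simple ideals, one per connected component of its Dynkin diagram, so g ≅ A_7 ⊕ B_3 (dimension 63 + 21 = 84).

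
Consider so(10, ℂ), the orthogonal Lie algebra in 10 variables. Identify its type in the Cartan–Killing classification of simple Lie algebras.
D5

This is so(10) with 10 even, which has dimension 10(10-1)/2 = 45 and rank 10/2 = 5. In the classification of classical Lie algebras, the orthogonal algebra so(2n) in an even number of variables has type D_n; here n = 5, so the Dynkin diagram is a chain of 3 nodes with a fork of two nodes at one end (D_5). Hence the type is D_5.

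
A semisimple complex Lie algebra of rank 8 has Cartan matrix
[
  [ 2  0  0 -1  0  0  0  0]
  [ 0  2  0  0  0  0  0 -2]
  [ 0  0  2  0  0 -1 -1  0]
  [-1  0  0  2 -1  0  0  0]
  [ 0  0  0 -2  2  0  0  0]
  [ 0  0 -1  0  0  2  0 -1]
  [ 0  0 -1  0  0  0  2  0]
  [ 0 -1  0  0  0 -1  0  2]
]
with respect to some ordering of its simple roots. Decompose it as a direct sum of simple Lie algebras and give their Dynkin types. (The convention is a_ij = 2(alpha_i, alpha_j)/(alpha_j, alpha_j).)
The diagram associated to this matrix has two connected components: the simple roots {alpha_1, alpha_4, alpha_5} form a chain of 3 nodes with a double edge at one end; the terminal node there is the unique long simple root (C_3), and {alpha_2, alpha_3, alpha_6, alpha_7, alpha_8} form a chain of 5 nodes with a double edge at one end; the terminal node there is the unique long simple root (C_5). A semisimple Lie algebra decomposes uniquely as the direct sum of simple ideals, one per connected component of its Dynkin diagram, so g ≅ C_3 ⊕ C_5 (dimension 21 + 55 = 76).

type C_3 + type C_5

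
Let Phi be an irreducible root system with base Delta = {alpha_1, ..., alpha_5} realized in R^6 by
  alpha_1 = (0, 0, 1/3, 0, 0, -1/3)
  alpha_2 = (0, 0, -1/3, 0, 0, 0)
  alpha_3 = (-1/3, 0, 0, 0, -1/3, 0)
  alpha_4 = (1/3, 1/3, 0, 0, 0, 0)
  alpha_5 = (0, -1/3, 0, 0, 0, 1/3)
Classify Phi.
Compute the Cartan integers a_ij = 2(alpha_i, alpha_j)/(alpha_j, alpha_j); the resulting 5x5 Cartan matrix is
[[2, -2, 0, 0, -1], [-1, 2, 0, 0, 0], [0, 0, 2, -1, 0], [0, 0, -1, 2, -1], [-1, 0, 0, -1, 2]].
The roots have two lengths (squared-length ratio 2:1); the short ones are alpha_{2}. The associated Dynkin diagram is a chain of 5 nodes with a double edge at one end; the terminal node there is the unique short simple root (B_5), so the type is B_5 (the algebra so(11)).

B5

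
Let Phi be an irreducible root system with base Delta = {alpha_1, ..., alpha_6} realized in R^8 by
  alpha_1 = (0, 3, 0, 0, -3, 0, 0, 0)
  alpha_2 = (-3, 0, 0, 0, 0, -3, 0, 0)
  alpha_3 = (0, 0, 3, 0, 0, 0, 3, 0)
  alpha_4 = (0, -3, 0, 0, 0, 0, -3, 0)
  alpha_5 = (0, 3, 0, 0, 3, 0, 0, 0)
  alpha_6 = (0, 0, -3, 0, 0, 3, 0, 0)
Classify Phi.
D_6 (so(12))

Compute the Cartan integers a_ij = 2(alpha_i, alpha_j)/(alpha_j, alpha_j); the resulting 6x6 Cartan matrix is
[[2, 0, 0, -1, 0, 0], [0, 2, 0, 0, 0, -1], [0, 0, 2, -1, 0, -1], [-1, 0, -1, 2, -1, 0], [0, 0, 0, -1, 2, 0], [0, -1, -1, 0, 0, 2]].
All simple roots have the same length, so the diagram is simply laced. The associated Dynkin diagram is a chain of 4 nodes with a fork of two nodes at one end (D_6), so the type is D_6 (the algebra so(12)).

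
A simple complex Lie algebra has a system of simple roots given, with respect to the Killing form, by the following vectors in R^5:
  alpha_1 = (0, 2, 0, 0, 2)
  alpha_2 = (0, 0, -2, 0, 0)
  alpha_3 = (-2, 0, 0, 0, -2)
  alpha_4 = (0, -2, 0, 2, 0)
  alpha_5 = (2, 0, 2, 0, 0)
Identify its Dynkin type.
B_5 (so(11))

Compute the Cartan integers a_ij = 2(alpha_i, alpha_j)/(alpha_j, alpha_j); the resulting 5x5 Cartan matrix is
[[2, 0, -1, -1, 0], [0, 2, 0, 0, -1], [-1, 0, 2, 0, -1], [-1, 0, 0, 2, 0], [0, -2, -1, 0, 2]].
The roots have two lengths (squared-length ratio 2:1); the short ones are alpha_{2}. The associated Dynkin diagram is a chain of 5 nodes with a double edge at one end; the terminal node there is the unique short simple root (B_5), so the type is B_5 (the algebra so(11)).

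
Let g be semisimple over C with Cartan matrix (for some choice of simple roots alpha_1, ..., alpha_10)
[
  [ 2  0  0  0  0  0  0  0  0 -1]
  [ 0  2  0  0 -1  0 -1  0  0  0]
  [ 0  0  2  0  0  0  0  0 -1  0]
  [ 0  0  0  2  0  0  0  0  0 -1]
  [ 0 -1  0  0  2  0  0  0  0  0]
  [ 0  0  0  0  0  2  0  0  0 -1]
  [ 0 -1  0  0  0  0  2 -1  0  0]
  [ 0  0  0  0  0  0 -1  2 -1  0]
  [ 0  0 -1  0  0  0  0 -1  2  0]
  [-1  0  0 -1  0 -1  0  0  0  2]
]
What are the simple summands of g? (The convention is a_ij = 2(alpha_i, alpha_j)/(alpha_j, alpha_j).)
The diagram associated to this matrix has two connected components: the simple roots {alpha_2, alpha_3, alpha_5, alpha_7, alpha_8, alpha_9} form a chain of 6 nodes with single edges (A_6), and {alpha_1, alpha_4, alpha_6, alpha_10} form a chain of 2 nodes with a fork of two nodes at one end (D_4). A semisimple Lie algebra decomposes uniquely as the direct sum of simple ideals, one per connected component of its Dynkin diagram, so g ≅ A_6 ⊕ D_4 (dimension 48 + 28 = 76).

type A_6 ⊕ type D_4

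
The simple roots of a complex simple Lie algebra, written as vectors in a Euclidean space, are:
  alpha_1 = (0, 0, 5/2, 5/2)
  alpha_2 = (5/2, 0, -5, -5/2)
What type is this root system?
G2

Compute the Cartan integers a_ij = 2(alpha_i, alpha_j)/(alpha_j, alpha_j); the resulting 2x2 Cartan matrix is
[[2, -1], [-3, 2]].
The roots have two lengths (squared-length ratio 3:1); the short ones are alpha_{1}. The associated Dynkin diagram is two nodes joined by a triple edge (G_2), so the type is G_2.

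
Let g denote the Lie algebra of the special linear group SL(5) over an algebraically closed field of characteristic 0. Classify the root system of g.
A_4

This is sl(5), which has dimension 5^2 - 1 = 24 and rank 5 - 1 = 4 (a Cartan subalgebra is the diagonal traceless matrices). In the classification of classical Lie algebras, the special linear algebra sl(n+1) has type A_n; here n = 4, so the Dynkin diagram is a chain of 4 nodes with single edges (A_4). Hence the type is A_4.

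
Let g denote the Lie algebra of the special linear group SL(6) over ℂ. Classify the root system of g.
type A_5

This is sl(6), which has dimension 6^2 - 1 = 35 and rank 6 - 1 = 5 (a Cartan subalgebra is the diagonal traceless matrices). In the classification of classical Lie algebras, the special linear algebra sl(n+1) has type A_n; here n = 5, so the Dynkin diagram is a chain of 5 nodes with single edges (A_5). Hence the type is A_5.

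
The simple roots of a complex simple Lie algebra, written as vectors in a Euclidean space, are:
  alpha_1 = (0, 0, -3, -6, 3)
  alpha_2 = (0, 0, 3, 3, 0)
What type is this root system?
Compute the Cartan integers a_ij = 2(alpha_i, alpha_j)/(alpha_j, alpha_j); the resulting 2x2 Cartan matrix is
[[2, -3], [-1, 2]].
The roots have two lengths (squared-length ratio 3:1); the short ones are alpha_{2}. The associated Dynkin diagram is two nodes joined by a triple edge (G_2), so the type is G_2.

G_2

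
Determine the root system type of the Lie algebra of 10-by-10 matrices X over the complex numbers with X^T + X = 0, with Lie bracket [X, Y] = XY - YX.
This is so(10) with 10 even, which has dimension 10(10-1)/2 = 45 and rank 10/2 = 5. In the classification of classical Lie algebras, the orthogonal algebra so(2n) in an even number of variables has type D_n; here n = 5, so the Dynkin diagram is a chain of 3 nodes with a fork of two nodes at one end (D_5). Hence the type is D_5.

D5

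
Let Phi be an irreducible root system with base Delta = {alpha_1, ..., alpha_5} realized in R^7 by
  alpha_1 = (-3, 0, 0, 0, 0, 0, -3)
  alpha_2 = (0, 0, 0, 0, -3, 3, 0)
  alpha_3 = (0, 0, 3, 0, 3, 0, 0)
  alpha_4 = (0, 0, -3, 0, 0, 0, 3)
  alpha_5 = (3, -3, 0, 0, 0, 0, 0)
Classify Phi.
Compute the Cartan integers a_ij = 2(alpha_i, alpha_j)/(alpha_j, alpha_j); the resulting 5x5 Cartan matrix is
[[2, 0, 0, -1, -1], [0, 2, -1, 0, 0], [0, -1, 2, -1, 0], [-1, 0, -1, 2, 0], [-1, 0, 0, 0, 2]].
All simple roots have the same length, so the diagram is simply laced. The associated Dynkin diagram is a chain of 5 nodes with single edges (A_5), so the type is A_5 (the algebra sl(6)).

A_5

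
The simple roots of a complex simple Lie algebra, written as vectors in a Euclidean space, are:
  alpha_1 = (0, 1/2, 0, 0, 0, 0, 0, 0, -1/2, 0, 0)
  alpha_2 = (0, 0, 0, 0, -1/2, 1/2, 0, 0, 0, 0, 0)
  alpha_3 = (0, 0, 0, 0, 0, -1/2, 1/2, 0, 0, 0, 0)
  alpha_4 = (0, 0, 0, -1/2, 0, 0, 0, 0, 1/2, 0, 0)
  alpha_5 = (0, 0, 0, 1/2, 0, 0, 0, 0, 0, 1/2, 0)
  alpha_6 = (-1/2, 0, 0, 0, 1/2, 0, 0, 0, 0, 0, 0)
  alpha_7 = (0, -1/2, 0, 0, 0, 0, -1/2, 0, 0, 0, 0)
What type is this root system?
A7

Compute the Cartan integers a_ij = 2(alpha_i, alpha_j)/(alpha_j, alpha_j); the resulting 7x7 Cartan matrix is
[[2, 0, 0, -1, 0, 0, -1], [0, 2, -1, 0, 0, -1, 0], [0, -1, 2, 0, 0, 0, -1], [-1, 0, 0, 2, -1, 0, 0], [0, 0, 0, -1, 2, 0, 0], [0, -1, 0, 0, 0, 2, 0], [-1, 0, -1, 0, 0, 0, 2]].
All simple roots have the same length, so the diagram is simply laced. The associated Dynkin diagram is a chain of 7 nodes with single edges (A_7), so the type is A_7 (the algebra sl(8)).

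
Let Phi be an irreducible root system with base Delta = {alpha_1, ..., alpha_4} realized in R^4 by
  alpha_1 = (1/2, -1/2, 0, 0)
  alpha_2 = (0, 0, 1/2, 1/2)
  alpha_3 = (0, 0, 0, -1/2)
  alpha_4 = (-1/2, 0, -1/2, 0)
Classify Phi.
B_4

Compute the Cartan integers a_ij = 2(alpha_i, alpha_j)/(alpha_j, alpha_j); the resulting 4x4 Cartan matrix is
[[2, 0, 0, -1], [0, 2, -2, -1], [0, -1, 2, 0], [-1, -1, 0, 2]].
The roots have two lengths (squared-length ratio 2:1); the short ones are alpha_{3}. The associated Dynkin diagram is a chain of 4 nodes with a double edge at one end; the terminal node there is the unique short simple root (B_4), so the type is B_4 (the algebra so(9)).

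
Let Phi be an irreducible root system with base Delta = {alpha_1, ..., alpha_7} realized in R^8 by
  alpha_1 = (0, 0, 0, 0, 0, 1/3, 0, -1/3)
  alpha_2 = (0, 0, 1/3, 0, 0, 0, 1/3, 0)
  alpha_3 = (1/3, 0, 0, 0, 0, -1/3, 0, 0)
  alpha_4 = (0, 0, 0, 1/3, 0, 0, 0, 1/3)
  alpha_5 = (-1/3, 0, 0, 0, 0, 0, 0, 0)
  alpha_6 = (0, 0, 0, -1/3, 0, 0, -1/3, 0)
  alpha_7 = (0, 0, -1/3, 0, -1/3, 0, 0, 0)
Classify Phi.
B_7

Compute the Cartan integers a_ij = 2(alpha_i, alpha_j)/(alpha_j, alpha_j); the resulting 7x7 Cartan matrix is
[[2, 0, -1, -1, 0, 0, 0], [0, 2, 0, 0, 0, -1, -1], [-1, 0, 2, 0, -2, 0, 0], [-1, 0, 0, 2, 0, -1, 0], [0, 0, -1, 0, 2, 0, 0], [0, -1, 0, -1, 0, 2, 0], [0, -1, 0, 0, 0, 0, 2]].
The roots have two lengths (squared-length ratio 2:1); the short ones are alpha_{5}. The associated Dynkin diagram is a chain of 7 nodes with a double edge at one end; the terminal node there is the unique short simple root (B_7), so the type is B_7 (the algebra so(15)).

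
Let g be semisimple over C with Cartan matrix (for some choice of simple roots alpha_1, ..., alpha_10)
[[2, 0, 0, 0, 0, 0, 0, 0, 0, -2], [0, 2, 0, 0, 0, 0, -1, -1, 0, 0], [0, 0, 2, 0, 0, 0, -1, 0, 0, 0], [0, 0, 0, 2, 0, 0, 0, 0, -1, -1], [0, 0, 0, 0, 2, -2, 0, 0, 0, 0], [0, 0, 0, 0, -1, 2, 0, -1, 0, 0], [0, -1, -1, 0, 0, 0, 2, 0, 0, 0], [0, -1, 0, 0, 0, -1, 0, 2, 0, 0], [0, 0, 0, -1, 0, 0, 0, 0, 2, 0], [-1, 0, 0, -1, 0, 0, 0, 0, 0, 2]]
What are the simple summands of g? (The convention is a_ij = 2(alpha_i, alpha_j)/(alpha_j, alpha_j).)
The diagram associated to this matrix has two connected components: the simple roots {alpha_1, alpha_4, alpha_9, alpha_10} form a chain of 4 nodes with a double edge at one end; the terminal node there is the unique long simple root (C_4), and {alpha_2, alpha_3, alpha_5, alpha_6, alpha_7, alpha_8} form a chain of 6 nodes with a double edge at one end; the terminal node there is the unique long simple root (C_6). A semisimple Lie algebra decomposes uniquely as the direct sum of simple ideals, one per connected component of its Dynkin diagram, so g ≅ C_4 ⊕ C_6 (dimension 36 + 78 = 114).

C_4 (sp(8)) + C_6 (sp(12))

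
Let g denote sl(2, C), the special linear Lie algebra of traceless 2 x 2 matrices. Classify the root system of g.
This is sl(2), which has dimension 2^2 - 1 = 3 and rank 2 - 1 = 1 (a Cartan subalgebra is the diagonal traceless matrices). In the classification of classical Lie algebras, the special linear algebra sl(n+1) has type A_n; here n = 1, so the Dynkin diagram is a chain of 1 nodes with single edges (A_1). Hence the type is A_1.

A_1 (sl(2))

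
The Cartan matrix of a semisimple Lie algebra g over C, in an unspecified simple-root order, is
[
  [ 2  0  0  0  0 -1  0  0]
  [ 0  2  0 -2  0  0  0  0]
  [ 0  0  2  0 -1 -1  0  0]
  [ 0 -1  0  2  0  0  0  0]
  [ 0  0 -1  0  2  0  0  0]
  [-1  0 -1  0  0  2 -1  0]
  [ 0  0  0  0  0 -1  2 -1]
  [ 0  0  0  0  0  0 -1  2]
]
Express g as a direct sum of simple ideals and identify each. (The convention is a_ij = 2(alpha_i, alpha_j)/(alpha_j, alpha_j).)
type B_2 ⊕ type E_6

The diagram associated to this matrix has two connected components: the simple roots {alpha_2, alpha_4} form a chain of 2 nodes with a double edge at one end; the terminal node there is the unique short simple root (B_2), and {alpha_1, alpha_3, alpha_5, alpha_6, alpha_7, alpha_8} form a chain of 5 nodes with one extra node attached to the third node from one end (E_6). A semisimple Lie algebra decomposes uniquely as the direct sum of simple ideals, one per connected component of its Dynkin diagram, so g ≅ B_2 ⊕ E_6 (dimension 10 + 78 = 88).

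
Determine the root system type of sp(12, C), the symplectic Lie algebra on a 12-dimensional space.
C_6 (sp(12))

This is sp(12), which has dimension 12(12+1)/2 = 78 and rank 12/2 = 6. In the classification of classical Lie algebras, the symplectic algebra sp(2n) has type C_n; here n = 6, so the Dynkin diagram is a chain of 6 nodes with a double edge at one end; the terminal node there is the unique long simple root (C_6). Hence the type is C_6.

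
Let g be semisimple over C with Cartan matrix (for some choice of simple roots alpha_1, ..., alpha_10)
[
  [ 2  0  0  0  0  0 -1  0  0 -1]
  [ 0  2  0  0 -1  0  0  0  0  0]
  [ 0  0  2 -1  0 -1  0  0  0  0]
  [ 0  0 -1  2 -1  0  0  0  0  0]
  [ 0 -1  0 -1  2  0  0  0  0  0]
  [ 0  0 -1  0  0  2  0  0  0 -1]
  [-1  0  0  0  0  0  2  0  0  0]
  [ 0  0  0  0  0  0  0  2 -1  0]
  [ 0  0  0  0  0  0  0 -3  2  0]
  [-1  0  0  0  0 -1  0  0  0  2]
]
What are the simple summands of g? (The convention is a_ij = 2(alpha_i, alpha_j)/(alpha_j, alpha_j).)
A8 ⊕ G2

The diagram associated to this matrix has two connected components: the simple roots {alpha_1, alpha_2, alpha_3, alpha_4, alpha_5, alpha_6, alpha_7, alpha_10} form a chain of 8 nodes with single edges (A_8), and {alpha_8, alpha_9} form two nodes joined by a triple edge (G_2). A semisimple Lie algebra decomposes uniquely as the direct sum of simple ideals, one per connected component of its Dynkin diagram, so g ≅ A_8 ⊕ G_2 (dimension 80 + 14 = 94).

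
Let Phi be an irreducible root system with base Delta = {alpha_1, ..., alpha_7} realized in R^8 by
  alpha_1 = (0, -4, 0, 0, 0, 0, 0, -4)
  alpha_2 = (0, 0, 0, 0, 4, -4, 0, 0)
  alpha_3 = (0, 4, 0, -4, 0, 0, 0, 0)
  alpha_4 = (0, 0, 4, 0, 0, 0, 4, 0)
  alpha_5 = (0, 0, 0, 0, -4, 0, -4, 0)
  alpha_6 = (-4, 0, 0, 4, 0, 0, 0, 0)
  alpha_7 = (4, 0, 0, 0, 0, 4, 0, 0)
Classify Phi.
type A_7

Compute the Cartan integers a_ij = 2(alpha_i, alpha_j)/(alpha_j, alpha_j); the resulting 7x7 Cartan matrix is
[[2, 0, -1, 0, 0, 0, 0], [0, 2, 0, 0, -1, 0, -1], [-1, 0, 2, 0, 0, -1, 0], [0, 0, 0, 2, -1, 0, 0], [0, -1, 0, -1, 2, 0, 0], [0, 0, -1, 0, 0, 2, -1], [0, -1, 0, 0, 0, -1, 2]].
All simple roots have the same length, so the diagram is simply laced. The associated Dynkin diagram is a chain of 7 nodes with single edges (A_7), so the type is A_7 (the algebra sl(8)).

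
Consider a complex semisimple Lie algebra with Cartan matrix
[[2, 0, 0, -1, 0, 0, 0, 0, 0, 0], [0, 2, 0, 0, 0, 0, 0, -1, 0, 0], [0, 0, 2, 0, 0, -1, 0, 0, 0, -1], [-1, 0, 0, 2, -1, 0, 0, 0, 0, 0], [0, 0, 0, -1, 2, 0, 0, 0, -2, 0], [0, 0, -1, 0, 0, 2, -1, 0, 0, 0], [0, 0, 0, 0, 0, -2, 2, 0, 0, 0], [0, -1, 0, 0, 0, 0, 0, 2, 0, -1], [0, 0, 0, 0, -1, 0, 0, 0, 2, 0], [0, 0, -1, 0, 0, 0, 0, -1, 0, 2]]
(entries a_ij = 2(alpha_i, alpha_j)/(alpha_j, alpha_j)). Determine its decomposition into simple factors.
The diagram associated to this matrix has two connected components: the simple roots {alpha_1, alpha_4, alpha_5, alpha_9} form a chain of 4 nodes with a double edge at one end; the terminal node there is the unique short simple root (B_4), and {alpha_2, alpha_3, alpha_6, alpha_7, alpha_8, alpha_10} form a chain of 6 nodes with a double edge at one end; the terminal node there is the unique long simple root (C_6). A semisimple Lie algebra decomposes uniquely as the direct sum of simple ideals, one per connected component of its Dynkin diagram, so g ≅ B_4 ⊕ C_6 (dimension 36 + 78 = 114).

B4 ⊕ C6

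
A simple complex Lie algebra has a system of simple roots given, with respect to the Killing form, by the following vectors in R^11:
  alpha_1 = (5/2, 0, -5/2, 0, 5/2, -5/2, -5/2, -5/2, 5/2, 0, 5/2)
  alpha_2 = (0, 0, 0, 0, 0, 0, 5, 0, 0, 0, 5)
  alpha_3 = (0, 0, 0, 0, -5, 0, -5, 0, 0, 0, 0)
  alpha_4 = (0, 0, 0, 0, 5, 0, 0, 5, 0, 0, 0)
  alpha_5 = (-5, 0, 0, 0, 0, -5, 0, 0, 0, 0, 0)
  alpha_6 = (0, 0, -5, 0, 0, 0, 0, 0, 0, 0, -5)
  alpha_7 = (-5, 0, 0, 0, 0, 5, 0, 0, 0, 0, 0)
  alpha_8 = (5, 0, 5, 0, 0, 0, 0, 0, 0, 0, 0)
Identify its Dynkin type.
Compute the Cartan integers a_ij = 2(alpha_i, alpha_j)/(alpha_j, alpha_j); the resulting 8x8 Cartan matrix is
[[2, 0, 0, 0, 0, 0, -1, 0], [0, 2, -1, 0, 0, -1, 0, 0], [0, -1, 2, -1, 0, 0, 0, 0], [0, 0, -1, 2, 0, 0, 0, 0], [0, 0, 0, 0, 2, 0, 0, -1], [0, -1, 0, 0, 0, 2, 0, -1], [-1, 0, 0, 0, 0, 0, 2, -1], [0, 0, 0, 0, -1, -1, -1, 2]].
All simple roots have the same length, so the diagram is simply laced. The associated Dynkin diagram is a chain of 7 nodes with one extra node attached to the third node from one end (E_8), so the type is E_8.

E8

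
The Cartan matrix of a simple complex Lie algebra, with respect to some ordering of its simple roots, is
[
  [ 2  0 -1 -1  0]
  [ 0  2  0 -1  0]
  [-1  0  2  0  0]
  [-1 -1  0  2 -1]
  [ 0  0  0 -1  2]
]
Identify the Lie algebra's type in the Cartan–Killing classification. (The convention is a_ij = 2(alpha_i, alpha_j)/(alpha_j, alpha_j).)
The matrix has rank 5 with 2's on the diagonal. Reading the off-diagonal entries as Dynkin edges (a single edge where a_ij = a_ji = -1; a double or triple edge where a_ij * a_ji = 2 or 3), the diagram is a chain of 3 nodes with a fork of two nodes at one end (D_5). One simple-root ordering that puts it in standard form is (alpha_3, alpha_1, alpha_4, alpha_5, alpha_2). So the algebra is type D_5, i.e. so(10).

D_5 (so(10))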